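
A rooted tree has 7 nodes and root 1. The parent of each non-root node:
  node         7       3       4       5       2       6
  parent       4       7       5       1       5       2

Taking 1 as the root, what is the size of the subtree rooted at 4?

3

Descendants of 4 (including itself): 4, 7, 3. That's 3.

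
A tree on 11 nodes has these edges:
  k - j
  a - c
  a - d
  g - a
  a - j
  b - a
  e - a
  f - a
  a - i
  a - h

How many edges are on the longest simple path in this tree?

3

A longest path is k-j-a-d, with 3 edges.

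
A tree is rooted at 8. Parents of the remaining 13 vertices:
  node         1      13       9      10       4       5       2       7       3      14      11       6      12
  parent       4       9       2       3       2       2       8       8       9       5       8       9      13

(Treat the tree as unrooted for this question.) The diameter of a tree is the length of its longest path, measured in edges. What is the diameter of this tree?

5

Starting from 14, a farthest node is 12 at distance 5.
One longest path: 14-5-2-9-13-12.
So the diameter is 5.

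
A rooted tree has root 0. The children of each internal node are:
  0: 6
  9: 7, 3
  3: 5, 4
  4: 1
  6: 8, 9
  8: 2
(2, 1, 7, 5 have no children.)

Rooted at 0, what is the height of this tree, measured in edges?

5

1 sits deepest: 0–6–9–3–4–1 — 5 edges from the root.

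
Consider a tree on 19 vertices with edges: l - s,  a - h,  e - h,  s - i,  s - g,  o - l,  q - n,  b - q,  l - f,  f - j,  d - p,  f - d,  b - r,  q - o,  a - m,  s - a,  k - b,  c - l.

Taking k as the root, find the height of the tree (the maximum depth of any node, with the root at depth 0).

8

The longest root-to-leaf path is k – b – q – o – l – s – a – h – e (8 edges).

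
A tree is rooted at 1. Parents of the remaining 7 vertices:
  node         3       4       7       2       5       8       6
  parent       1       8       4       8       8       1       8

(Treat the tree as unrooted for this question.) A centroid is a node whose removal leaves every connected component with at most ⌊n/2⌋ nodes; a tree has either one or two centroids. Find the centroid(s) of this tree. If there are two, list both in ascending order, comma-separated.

Delete 8: the remaining components have sizes 2, 2, 1, 1, 1. Max 2 ≤ 4, so 8 is a centroid.
Every other node leaves some component of size > 4, so the centroid is unique.

8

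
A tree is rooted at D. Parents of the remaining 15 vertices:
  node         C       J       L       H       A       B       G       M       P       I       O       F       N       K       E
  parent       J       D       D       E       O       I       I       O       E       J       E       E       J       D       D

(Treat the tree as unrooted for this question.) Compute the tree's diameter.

6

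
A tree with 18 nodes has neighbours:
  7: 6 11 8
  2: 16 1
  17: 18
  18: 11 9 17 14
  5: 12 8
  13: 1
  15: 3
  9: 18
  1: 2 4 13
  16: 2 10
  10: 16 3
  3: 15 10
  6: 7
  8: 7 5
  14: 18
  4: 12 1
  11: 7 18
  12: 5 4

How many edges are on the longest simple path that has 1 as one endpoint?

8

Distances from 1 peak at 8, attained at 17 (14, 9 also at distance 8).
1 – 4 – 12 – 5 – 8 – 7 – 11 – 18 – 17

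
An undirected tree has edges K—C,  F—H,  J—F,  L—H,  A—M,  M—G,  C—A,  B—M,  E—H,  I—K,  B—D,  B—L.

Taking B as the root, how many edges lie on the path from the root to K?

4

Path from B to K: B → M → A → C → K, which has 4 edges.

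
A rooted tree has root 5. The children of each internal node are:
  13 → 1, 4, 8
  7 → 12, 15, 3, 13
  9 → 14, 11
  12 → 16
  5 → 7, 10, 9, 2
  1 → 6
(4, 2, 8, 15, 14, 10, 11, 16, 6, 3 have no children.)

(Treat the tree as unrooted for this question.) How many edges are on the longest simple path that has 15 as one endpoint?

4

A farthest node from 15 is 14 (11, 6 also at distance 4).
The path 15–7–5–9–14 has 4 edges.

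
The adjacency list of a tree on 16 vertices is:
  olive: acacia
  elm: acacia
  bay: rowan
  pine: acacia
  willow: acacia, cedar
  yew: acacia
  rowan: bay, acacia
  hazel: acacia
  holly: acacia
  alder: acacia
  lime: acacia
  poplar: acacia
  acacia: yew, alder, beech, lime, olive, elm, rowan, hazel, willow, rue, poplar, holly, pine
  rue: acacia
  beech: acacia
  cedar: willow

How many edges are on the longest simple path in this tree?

4

Starting from cedar, a farthest node is bay at distance 4.
One longest path: cedar – willow – acacia – rowan – bay.
So the diameter is 4.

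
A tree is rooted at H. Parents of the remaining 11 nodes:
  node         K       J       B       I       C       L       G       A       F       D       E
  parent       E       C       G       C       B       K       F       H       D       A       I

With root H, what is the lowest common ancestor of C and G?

G

C's ancestor chain is C, B, G, F, D, A, H and G's is G, F, D, A, H; they first meet at G.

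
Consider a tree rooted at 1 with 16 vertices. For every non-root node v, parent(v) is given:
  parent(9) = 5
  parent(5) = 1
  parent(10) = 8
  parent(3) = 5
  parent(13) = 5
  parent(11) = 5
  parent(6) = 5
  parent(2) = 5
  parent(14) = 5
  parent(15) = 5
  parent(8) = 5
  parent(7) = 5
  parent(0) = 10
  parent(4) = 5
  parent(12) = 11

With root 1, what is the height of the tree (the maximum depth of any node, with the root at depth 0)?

The longest root-to-leaf path is 1 – 5 – 8 – 10 – 0 (4 edges).

4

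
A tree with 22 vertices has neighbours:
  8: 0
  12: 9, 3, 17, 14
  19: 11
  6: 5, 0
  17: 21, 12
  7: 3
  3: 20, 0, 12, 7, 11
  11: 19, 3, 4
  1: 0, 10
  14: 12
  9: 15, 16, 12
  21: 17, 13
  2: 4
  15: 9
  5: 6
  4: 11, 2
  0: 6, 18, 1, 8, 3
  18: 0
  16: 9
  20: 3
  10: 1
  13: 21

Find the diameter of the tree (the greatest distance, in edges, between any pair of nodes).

7

A longest path is 13 - 21 - 17 - 12 - 3 - 0 - 6 - 5, with 7 edges.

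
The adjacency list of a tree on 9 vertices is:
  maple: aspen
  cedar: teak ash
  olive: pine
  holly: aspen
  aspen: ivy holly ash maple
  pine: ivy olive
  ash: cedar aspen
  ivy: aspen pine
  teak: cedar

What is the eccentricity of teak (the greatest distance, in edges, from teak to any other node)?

A farthest node from teak is olive.
The path teak–cedar–ash–aspen–ivy–pine–olive has 6 edges.

6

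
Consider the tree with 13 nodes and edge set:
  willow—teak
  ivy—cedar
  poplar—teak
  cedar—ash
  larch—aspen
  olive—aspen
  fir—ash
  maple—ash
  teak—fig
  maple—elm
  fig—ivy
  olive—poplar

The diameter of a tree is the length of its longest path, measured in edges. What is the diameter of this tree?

BFS from larch reaches elm last, at distance 10; BFS from elm confirms no node is farther.
Path: larch–aspen–olive–poplar–teak–fig–ivy–cedar–ash–maple–elm.

10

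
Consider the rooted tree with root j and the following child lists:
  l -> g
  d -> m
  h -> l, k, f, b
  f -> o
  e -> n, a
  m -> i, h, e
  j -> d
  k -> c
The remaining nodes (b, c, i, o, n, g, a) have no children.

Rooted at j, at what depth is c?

j–d–m–h–k–c — 5 edges.

5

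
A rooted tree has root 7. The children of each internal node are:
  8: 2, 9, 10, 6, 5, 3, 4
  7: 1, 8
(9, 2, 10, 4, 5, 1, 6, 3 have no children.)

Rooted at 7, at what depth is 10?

7 → 8 → 10 — 2 edges.

2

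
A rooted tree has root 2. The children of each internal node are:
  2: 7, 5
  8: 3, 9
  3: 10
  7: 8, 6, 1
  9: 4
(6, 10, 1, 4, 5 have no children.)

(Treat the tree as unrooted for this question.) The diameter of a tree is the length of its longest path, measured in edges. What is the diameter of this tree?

5

Starting from 4, a farthest node is 5 at distance 5.
One longest path: 4-9-8-7-2-5.
So the diameter is 5.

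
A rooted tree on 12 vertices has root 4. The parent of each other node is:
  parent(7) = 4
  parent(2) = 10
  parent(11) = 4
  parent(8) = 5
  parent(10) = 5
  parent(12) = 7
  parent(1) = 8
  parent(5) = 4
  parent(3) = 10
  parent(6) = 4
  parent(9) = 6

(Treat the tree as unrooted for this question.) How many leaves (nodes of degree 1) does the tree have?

6

The leaves are 1, 2, 3, 9, 11, 12.
That is 6 leaves.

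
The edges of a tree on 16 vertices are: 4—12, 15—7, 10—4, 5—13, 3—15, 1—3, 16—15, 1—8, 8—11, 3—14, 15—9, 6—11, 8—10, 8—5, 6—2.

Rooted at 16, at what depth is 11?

5

16–15–3–1–8–11 — 5 edges.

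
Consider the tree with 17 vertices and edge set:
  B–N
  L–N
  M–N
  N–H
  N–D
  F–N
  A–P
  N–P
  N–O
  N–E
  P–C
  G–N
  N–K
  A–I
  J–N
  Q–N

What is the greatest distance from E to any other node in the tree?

Distances from E peak at 4, attained at I.
E – N – P – A – I

4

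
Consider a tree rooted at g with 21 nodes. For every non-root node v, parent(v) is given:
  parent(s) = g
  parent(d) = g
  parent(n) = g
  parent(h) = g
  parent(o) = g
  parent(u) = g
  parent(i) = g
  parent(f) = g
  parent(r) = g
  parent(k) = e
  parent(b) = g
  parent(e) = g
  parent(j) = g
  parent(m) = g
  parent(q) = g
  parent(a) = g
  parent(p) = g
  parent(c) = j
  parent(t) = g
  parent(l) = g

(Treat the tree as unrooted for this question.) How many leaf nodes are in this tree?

Degree-1 nodes: a, b, c, d, f, h, i, k, l, m, n, o, p, q, r, s, t, u — 18 of them.

18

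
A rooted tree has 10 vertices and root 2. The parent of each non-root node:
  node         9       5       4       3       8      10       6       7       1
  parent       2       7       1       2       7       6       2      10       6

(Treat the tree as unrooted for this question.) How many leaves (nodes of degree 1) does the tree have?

The leaves are 3, 4, 5, 8, 9.
That is 5 leaves.

5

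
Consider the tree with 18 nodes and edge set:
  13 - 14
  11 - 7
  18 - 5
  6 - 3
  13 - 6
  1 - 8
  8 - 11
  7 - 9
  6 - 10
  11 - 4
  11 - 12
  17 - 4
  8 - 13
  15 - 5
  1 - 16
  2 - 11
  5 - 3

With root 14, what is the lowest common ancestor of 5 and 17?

13

5's ancestor chain is 5, 3, 6, 13, 14 and 17's is 17, 4, 11, 8, 13, 14; they first meet at 13.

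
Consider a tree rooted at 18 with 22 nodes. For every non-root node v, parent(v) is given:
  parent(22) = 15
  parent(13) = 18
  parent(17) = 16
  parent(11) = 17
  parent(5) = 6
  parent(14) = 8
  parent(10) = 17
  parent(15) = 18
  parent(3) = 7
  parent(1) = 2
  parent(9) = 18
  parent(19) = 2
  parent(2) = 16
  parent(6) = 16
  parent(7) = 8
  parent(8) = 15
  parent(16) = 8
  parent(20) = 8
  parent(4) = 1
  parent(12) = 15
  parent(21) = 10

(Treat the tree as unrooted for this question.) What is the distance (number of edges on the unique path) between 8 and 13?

3

8 - 15 - 18 - 13: 3 edges.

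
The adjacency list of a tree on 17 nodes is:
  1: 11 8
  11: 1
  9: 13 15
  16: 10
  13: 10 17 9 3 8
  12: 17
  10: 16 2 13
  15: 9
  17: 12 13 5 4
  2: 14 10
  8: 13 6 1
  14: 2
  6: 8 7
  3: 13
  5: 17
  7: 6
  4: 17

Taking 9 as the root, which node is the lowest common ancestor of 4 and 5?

4's ancestor chain is 4, 17, 13, 9 and 5's is 5, 17, 13, 9; they first meet at 17.

17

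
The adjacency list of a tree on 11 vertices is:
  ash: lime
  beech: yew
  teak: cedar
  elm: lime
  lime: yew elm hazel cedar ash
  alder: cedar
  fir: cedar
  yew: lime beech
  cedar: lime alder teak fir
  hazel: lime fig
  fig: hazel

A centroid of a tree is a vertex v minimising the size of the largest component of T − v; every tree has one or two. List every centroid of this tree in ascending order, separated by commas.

Delete lime: the remaining components have sizes 4, 2, 2, 1, 1. Max 4 ≤ 5, so lime is a centroid.
No neighbour of lime does as well, so lime is the unique centroid.

lime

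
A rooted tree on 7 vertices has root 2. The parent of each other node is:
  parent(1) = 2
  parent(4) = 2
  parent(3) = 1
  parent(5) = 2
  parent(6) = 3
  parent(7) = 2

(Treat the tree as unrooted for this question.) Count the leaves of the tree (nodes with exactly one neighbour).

4

Exactly 4 nodes have a single neighbour: 4, 5, 6, 7.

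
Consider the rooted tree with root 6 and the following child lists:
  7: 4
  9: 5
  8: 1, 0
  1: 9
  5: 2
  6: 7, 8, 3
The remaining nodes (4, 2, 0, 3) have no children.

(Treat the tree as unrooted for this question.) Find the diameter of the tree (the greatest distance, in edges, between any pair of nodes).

7

A longest path is 2 - 5 - 9 - 1 - 8 - 6 - 7 - 4, with 7 edges.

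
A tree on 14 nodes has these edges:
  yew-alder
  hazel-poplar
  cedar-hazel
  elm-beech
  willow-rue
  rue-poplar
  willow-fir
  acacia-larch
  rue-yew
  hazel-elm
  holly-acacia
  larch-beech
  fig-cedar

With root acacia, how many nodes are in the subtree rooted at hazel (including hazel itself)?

Descendants of hazel (including itself): hazel, cedar, poplar, fig, rue, willow, yew, fir, alder. That's 9.

9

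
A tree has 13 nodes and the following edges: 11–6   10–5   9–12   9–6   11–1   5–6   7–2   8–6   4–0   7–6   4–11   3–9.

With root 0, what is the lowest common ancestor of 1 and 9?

Ancestors of 1 (toward the root): 1, 11, 4, 0.
Ancestors of 9: 9, 6, 11, 4, 0.
The deepest node appearing in both lists is 11.

11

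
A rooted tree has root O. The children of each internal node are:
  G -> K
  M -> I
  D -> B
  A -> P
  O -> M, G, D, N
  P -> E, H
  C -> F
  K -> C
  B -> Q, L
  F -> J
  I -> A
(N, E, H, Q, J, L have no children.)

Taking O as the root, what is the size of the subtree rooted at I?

Descendants of I (including itself): I, A, P, H, E. That's 5.

5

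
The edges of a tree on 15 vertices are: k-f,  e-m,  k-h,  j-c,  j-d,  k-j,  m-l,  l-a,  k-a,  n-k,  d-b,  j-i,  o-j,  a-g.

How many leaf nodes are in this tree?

The leaves are b, c, e, f, g, h, i, n, o.
That is 9 leaves.

9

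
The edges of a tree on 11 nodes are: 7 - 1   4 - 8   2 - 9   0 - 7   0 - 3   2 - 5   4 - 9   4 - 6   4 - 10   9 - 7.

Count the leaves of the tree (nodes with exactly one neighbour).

6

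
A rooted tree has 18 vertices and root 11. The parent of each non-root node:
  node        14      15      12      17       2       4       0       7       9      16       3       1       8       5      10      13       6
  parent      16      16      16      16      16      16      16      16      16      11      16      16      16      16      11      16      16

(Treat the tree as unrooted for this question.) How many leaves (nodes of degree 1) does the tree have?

16

Degree-1 nodes: 0, 1, 2, 3, 4, 5, 6, 7, 8, 9, 10, 12, 13, 14, 15, 17 — 16 of them.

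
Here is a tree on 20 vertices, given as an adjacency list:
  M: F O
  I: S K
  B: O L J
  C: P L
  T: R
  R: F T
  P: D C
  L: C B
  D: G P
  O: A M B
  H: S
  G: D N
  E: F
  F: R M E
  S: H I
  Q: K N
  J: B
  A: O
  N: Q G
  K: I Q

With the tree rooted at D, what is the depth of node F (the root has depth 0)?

Path from D to F: D → P → C → L → B → O → M → F, which has 7 edges.

7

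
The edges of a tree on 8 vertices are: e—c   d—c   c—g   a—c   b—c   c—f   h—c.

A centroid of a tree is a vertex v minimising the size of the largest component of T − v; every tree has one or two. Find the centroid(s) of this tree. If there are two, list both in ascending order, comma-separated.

c

If c is removed the pieces have sizes 1, 1, 1, 1, 1, 1, 1, all ≤ ⌊8/2⌋ = 4.
Every other node leaves some component of size > 4, so the centroid is unique.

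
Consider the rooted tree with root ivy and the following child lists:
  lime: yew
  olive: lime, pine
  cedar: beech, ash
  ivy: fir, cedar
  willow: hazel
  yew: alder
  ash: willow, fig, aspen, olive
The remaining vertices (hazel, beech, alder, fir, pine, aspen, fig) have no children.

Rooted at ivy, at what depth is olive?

ivy–cedar–ash–olive — 3 edges.

3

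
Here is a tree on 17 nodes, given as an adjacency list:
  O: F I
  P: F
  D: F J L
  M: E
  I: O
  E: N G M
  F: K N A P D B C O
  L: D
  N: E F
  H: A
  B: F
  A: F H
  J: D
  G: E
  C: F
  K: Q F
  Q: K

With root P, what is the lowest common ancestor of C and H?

F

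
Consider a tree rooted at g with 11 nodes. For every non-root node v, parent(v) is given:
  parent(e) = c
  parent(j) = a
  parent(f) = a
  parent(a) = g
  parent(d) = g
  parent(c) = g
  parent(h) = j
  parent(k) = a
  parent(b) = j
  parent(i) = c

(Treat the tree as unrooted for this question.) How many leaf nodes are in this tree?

Exactly 7 nodes have a single neighbour: b, d, e, f, h, i, k.

7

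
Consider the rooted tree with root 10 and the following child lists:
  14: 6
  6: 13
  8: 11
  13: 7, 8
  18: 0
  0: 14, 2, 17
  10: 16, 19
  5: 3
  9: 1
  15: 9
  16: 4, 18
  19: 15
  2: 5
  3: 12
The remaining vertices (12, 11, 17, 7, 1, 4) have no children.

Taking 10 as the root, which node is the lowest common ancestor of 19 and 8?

10

19's ancestor chain is 19, 10 and 8's is 8, 13, 6, 14, 0, 18, 16, 10; they first meet at 10.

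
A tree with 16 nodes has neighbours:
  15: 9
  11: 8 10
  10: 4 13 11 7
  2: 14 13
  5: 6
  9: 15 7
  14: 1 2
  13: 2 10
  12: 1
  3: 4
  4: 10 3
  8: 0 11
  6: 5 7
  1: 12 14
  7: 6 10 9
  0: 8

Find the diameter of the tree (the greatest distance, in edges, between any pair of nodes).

8

BFS from 0 reaches 12 last, at distance 8; BFS from 12 confirms no node is farther.
Path: 0–8–11–10–13–2–14–1–12.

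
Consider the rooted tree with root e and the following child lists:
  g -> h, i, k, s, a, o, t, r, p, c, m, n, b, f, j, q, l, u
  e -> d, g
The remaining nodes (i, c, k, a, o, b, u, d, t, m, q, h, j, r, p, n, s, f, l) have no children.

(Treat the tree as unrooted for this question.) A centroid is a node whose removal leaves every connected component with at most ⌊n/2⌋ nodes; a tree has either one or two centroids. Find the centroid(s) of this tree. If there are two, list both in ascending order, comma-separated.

Delete g: the remaining components have sizes 2, 1, 1, 1, 1, 1, 1, 1, 1, 1, 1, 1, 1, 1, 1, 1, 1, 1, 1. Max 2 ≤ 10, so g is a centroid.
No neighbour of g does as well, so g is the unique centroid.

g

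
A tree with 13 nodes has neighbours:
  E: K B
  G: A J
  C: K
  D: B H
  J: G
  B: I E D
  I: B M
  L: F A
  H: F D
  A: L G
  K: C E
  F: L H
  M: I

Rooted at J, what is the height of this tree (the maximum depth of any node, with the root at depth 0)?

The longest root-to-leaf path is J-G-A-L-F-H-D-B-E-K-C (10 edges).

10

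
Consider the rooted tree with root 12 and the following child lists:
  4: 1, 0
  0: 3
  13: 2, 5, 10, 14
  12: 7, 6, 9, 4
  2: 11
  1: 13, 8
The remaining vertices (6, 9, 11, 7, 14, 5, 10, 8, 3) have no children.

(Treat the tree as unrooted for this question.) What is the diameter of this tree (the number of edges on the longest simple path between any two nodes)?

6

A longest path is 11–2–13–1–4–12–6, with 6 edges.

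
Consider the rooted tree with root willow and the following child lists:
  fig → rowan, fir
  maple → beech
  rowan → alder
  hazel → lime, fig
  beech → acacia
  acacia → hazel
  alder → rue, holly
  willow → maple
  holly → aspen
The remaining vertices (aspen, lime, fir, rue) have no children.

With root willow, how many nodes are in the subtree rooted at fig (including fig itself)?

fig's subtree: {fig, rowan, fir, alder, holly, rue, aspen}, size 7.

7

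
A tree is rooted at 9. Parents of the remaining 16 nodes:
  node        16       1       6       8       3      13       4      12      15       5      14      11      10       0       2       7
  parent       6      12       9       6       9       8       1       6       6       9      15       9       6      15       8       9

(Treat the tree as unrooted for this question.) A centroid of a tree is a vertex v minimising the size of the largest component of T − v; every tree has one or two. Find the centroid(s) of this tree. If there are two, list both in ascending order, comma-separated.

If 6 is removed the pieces have sizes 5, 3, 3, 3, 1, 1, all ≤ ⌊17/2⌋ = 8.
Every other node leaves some component of size > 8, so the centroid is unique.

6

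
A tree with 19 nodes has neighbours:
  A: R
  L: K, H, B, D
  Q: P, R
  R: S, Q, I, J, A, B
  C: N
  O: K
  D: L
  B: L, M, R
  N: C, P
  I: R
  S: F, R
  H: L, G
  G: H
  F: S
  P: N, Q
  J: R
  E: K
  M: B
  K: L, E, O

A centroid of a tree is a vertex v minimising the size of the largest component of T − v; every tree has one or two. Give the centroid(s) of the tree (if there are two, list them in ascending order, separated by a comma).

Delete R: the remaining components have sizes 9, 4, 2, 1, 1, 1. Max 9 ≤ 9, so R is a centroid.
No neighbour of R does as well, so R is the unique centroid.

R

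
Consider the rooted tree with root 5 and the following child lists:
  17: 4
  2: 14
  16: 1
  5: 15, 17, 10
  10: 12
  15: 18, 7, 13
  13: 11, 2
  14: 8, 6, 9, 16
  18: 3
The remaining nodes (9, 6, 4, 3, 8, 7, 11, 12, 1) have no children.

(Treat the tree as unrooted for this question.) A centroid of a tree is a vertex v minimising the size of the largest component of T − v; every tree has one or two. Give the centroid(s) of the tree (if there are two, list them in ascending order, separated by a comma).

13, 15

If 13 is removed the pieces have sizes 9, 7, 1, all ≤ ⌊18/2⌋ = 9.
15 is adjacent to 13 and is also a centroid (the largest component after removing it is likewise 9).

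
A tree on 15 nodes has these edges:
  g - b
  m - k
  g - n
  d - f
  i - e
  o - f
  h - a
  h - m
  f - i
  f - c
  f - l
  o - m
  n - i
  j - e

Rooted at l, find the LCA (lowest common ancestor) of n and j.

i

n's ancestor chain is n, i, f, l and j's is j, e, i, f, l; they first meet at i.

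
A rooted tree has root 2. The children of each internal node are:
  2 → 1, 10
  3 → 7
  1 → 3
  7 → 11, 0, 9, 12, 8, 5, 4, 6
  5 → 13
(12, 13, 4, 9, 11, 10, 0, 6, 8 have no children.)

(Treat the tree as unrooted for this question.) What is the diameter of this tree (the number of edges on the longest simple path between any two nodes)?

6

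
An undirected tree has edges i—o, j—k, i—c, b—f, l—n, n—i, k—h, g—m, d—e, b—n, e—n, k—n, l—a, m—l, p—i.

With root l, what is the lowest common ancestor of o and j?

o's ancestor chain is o, i, n, l and j's is j, k, n, l; they first meet at n.

n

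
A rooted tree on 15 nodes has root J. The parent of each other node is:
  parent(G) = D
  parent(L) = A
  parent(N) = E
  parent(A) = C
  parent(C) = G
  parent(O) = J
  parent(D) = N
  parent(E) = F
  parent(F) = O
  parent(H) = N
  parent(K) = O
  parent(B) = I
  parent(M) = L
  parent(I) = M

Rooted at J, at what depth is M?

Climbing from M to the root: M–L–A–C–G–D–N–E–F–O–J. That's 10 steps.

10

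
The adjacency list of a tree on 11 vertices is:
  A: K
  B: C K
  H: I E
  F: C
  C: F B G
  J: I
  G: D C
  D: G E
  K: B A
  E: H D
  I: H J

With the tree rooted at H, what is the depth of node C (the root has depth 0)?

4

Path from H to C: H–E–D–G–C, which has 4 edges.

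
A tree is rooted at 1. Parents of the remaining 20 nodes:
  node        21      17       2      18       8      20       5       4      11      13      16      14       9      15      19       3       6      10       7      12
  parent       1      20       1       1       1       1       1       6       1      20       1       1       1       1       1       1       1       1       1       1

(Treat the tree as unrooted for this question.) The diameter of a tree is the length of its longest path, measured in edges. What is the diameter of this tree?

4

A longest path is 4-6-1-20-17, with 4 edges.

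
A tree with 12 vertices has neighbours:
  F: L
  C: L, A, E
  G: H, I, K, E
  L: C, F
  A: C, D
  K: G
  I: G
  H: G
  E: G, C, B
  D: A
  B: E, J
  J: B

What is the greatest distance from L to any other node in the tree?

The node farthest from L is H (K, J, I also at distance 4), via L-C-E-G-H — 4 edges.

4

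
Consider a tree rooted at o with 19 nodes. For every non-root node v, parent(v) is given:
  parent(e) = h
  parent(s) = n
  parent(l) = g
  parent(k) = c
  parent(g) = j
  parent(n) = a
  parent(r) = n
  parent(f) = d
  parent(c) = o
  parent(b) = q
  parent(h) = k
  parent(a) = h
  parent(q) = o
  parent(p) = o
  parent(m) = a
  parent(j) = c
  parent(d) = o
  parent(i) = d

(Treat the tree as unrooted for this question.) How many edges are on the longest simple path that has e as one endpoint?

6

The node farthest from e is f (l, b, i also at distance 6), via e-h-k-c-o-d-f — 6 edges.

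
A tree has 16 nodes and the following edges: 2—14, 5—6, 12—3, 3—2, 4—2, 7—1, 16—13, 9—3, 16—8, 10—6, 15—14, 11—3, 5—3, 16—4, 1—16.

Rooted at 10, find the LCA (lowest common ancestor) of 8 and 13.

8's ancestor chain is 8, 16, 4, 2, 3, 5, 6, 10 and 13's is 13, 16, 4, 2, 3, 5, 6, 10; they first meet at 16.

16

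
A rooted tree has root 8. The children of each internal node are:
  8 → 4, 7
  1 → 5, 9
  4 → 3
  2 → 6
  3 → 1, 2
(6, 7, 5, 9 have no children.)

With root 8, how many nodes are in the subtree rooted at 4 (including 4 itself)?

Descendants of 4 (including itself): 4, 3, 1, 2, 9, 5, 6. That's 7.

7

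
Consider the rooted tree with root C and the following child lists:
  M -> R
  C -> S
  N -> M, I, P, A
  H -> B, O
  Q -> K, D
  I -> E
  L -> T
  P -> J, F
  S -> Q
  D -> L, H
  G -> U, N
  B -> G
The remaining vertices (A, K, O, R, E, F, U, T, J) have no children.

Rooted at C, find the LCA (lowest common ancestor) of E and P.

N

Ancestors of E (toward the root): E, I, N, G, B, H, D, Q, S, C.
Ancestors of P: P, N, G, B, H, D, Q, S, C.
The deepest node appearing in both lists is N.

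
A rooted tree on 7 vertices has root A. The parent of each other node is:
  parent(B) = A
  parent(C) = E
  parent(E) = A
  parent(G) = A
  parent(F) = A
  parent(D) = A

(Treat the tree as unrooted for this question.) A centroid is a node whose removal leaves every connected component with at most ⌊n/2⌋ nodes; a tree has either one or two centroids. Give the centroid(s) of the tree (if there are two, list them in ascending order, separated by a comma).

If A is removed the pieces have sizes 2, 1, 1, 1, 1, all ≤ ⌊7/2⌋ = 3.
Every other node leaves some component of size > 3, so the centroid is unique.

A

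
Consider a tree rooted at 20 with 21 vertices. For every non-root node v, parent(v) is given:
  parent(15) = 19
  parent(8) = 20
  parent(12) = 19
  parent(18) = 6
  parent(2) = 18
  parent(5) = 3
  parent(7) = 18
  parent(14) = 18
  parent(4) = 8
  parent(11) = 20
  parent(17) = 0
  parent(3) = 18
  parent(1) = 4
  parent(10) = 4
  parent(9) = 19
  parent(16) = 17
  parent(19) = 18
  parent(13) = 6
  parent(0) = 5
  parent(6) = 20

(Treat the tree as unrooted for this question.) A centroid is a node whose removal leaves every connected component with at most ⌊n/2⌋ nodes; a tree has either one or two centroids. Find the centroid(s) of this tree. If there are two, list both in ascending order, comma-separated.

If 18 is removed the pieces have sizes 8, 5, 4, 1, 1, 1, all ≤ ⌊21/2⌋ = 10.
Every other node leaves some component of size > 10, so the centroid is unique.

18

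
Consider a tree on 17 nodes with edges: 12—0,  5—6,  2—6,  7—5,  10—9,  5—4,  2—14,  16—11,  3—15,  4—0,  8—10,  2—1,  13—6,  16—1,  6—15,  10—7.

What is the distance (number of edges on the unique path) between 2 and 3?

3

2–6–15–3: 3 edges.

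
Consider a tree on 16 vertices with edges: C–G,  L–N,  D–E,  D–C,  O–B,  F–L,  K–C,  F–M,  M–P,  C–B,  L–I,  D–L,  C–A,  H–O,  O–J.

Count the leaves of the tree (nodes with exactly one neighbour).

9

Exactly 9 nodes have a single neighbour: A, E, G, H, I, J, K, N, P.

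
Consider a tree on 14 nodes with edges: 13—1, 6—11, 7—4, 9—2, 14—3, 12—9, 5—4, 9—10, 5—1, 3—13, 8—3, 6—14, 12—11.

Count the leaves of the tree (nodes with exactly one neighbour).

4

The leaves are 2, 7, 8, 10.
That is 4 leaves.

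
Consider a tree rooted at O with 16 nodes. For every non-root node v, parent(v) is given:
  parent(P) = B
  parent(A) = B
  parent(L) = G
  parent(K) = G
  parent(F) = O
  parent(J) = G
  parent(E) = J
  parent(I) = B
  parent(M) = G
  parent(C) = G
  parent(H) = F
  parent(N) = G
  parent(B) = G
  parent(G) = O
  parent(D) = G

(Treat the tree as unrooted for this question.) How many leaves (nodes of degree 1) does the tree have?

11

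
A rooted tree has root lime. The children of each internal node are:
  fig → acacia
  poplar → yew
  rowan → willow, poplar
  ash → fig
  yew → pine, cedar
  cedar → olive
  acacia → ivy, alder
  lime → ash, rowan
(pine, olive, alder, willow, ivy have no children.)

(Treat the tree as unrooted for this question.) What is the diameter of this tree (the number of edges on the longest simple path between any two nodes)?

A longest path is olive-cedar-yew-poplar-rowan-lime-ash-fig-acacia-ivy, with 9 edges.

9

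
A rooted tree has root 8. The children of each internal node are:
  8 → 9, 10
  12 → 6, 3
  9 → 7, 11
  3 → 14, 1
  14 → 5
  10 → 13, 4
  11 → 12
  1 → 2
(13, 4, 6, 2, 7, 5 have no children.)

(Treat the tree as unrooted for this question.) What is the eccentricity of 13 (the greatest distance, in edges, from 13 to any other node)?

8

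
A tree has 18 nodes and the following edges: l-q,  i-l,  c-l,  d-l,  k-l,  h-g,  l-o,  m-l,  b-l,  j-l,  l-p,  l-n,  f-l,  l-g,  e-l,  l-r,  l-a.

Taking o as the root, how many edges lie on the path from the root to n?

2

o–l–n — 2 edges.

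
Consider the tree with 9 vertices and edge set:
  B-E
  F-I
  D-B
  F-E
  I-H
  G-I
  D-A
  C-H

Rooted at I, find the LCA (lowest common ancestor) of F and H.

F's ancestor chain is F, I and H's is H, I; they first meet at I.

I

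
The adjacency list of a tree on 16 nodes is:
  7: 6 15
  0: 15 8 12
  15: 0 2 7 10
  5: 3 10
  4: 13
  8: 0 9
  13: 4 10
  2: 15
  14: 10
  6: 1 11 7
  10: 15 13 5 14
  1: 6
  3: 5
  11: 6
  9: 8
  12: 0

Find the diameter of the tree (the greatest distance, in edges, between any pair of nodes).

6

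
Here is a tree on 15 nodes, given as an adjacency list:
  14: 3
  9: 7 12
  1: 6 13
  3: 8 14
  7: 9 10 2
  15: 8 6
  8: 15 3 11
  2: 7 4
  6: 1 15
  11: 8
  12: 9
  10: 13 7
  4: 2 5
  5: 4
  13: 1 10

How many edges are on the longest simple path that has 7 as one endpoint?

The node farthest from 7 is 14, via 7 – 10 – 13 – 1 – 6 – 15 – 8 – 3 – 14 — 8 edges.

8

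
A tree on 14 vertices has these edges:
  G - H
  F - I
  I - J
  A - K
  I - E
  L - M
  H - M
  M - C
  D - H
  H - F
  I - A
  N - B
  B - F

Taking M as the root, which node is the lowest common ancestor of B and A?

F

Path B→root: B F H M; path A→root: A I F H M.
First common node: F.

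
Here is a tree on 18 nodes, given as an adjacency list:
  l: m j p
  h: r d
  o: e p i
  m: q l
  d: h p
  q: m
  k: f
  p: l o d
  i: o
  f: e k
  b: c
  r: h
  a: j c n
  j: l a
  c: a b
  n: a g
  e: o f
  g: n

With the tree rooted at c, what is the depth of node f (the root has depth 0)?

7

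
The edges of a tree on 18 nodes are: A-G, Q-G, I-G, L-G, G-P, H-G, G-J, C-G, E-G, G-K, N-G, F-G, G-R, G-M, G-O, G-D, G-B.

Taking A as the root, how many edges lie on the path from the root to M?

Climbing from M to the root: M–G–A. That's 2 steps.

2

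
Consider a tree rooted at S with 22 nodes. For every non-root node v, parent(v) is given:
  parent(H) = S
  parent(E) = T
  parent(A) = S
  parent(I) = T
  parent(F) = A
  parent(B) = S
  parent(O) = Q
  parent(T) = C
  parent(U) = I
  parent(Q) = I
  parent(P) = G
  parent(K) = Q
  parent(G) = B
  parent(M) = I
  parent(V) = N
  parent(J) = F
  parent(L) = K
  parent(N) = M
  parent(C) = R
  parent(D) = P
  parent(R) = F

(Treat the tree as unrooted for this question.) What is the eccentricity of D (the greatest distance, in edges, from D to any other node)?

13

The node farthest from D is V (L also at distance 13), via D-P-G-B-S-A-F-R-C-T-I-M-N-V — 13 edges.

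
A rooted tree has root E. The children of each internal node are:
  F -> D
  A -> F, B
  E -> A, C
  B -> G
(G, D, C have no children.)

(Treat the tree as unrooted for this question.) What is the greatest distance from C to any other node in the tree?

4

A farthest node from C is D (G also at distance 4).
The path C–E–A–F–D has 4 edges.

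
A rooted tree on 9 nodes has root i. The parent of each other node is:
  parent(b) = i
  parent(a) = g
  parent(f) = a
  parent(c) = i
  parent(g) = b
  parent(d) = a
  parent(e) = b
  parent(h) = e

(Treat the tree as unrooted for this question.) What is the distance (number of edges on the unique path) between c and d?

The path is c – i – b – g – a – d, which has 5 edges.

5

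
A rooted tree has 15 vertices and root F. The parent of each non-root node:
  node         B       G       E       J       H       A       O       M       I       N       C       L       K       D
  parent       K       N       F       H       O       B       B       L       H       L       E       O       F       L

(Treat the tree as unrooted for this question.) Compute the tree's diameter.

8

Starting from C, a farthest node is G at distance 8.
One longest path: C-E-F-K-B-O-L-N-G.
So the diameter is 8.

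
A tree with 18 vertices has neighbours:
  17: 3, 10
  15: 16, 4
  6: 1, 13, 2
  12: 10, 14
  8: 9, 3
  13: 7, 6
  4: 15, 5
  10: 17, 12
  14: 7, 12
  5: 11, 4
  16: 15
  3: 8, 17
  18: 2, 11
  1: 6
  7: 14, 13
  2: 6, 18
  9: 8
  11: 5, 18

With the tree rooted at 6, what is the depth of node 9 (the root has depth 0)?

Path from 6 to 9: 6–13–7–14–12–10–17–3–8–9, which has 9 edges.

9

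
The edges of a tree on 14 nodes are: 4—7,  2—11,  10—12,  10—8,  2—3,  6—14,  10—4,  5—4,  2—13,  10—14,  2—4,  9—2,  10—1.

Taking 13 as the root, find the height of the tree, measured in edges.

5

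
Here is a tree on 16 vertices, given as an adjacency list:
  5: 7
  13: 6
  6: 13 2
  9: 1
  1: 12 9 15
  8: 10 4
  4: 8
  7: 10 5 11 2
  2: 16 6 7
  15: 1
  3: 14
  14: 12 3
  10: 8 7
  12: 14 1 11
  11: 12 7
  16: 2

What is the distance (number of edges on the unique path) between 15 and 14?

3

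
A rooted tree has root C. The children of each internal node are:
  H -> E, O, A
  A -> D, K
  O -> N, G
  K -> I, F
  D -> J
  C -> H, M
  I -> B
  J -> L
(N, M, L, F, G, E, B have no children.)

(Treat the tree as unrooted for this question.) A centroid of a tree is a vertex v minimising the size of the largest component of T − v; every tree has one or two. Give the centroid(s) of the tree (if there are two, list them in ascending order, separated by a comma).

Delete A: the remaining components have sizes 7, 4, 3. Max 7 ≤ 7, so A is a centroid.
No neighbour of A does as well, so A is the unique centroid.

A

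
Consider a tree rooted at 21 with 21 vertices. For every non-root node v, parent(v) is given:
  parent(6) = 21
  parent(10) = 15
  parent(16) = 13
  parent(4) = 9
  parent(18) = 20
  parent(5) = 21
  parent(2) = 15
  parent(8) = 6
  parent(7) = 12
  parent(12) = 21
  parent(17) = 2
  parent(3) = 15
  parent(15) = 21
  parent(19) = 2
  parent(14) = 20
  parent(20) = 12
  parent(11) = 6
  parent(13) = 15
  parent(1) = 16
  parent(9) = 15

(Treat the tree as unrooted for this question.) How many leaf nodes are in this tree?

Degree-1 nodes: 1, 3, 4, 5, 7, 8, 10, 11, 14, 17, 18, 19 — 12 of them.

12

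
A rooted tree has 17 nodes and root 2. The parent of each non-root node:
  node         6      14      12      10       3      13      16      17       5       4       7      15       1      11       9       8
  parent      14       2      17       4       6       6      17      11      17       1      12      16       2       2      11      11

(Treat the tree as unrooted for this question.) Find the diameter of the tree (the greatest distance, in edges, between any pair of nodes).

7

A longest path is 7-12-17-11-2-1-4-10, with 7 edges.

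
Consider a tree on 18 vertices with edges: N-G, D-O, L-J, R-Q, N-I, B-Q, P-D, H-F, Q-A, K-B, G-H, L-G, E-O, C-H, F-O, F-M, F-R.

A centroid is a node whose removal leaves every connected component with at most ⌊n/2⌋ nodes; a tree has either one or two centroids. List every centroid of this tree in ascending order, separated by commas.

Removing F splits the tree into components of sizes 7, 5, 4, 1; the largest is 7 ≤ ⌊18/2⌋ = 9.
No neighbour of F does as well, so F is the unique centroid.

F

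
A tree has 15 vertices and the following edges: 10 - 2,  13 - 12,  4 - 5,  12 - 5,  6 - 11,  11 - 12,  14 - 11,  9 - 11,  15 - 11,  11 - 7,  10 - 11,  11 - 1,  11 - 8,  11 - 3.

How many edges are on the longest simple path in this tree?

Starting from 4, a farthest node is 2 at distance 5.
One longest path: 4 - 5 - 12 - 11 - 10 - 2.
So the diameter is 5.

5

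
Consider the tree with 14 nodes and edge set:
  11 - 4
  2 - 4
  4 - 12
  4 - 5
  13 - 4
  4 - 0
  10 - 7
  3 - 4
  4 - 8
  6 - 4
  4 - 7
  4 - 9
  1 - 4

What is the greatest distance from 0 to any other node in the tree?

The node farthest from 0 is 10, via 0-4-7-10 — 3 edges.

3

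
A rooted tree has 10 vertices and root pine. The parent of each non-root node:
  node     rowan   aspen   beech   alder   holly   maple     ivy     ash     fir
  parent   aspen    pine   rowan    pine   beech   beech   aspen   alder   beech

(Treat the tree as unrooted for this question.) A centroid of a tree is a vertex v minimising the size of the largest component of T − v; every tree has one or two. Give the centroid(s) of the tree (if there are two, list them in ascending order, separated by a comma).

aspen, rowan

Removing aspen splits the tree into components of sizes 5, 3, 1; the largest is 5 ≤ ⌊10/2⌋ = 5.
rowan is adjacent to aspen and is also a centroid (the largest component after removing it is likewise 5).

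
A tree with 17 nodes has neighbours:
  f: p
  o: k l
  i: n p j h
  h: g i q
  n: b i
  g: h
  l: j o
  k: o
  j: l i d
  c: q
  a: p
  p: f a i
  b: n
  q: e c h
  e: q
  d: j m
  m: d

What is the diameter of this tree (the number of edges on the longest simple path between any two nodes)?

Starting from k, a farthest node is e at distance 7.
One longest path: k – o – l – j – i – h – q – e.
So the diameter is 7.

7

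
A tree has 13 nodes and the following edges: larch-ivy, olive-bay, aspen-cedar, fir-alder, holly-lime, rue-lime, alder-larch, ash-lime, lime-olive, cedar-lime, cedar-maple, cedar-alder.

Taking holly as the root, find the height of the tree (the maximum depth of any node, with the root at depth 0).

5

The longest root-to-leaf path is holly-lime-cedar-alder-larch-ivy (5 edges).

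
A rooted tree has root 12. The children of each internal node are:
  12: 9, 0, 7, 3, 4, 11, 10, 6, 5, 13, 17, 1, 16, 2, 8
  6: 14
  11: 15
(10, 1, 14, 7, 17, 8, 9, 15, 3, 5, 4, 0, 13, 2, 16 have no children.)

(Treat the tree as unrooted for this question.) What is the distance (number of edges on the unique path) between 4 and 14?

3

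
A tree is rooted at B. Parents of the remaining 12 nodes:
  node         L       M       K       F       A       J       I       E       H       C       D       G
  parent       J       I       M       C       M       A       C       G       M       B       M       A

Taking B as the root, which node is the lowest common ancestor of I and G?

I

I's ancestor chain is I, C, B and G's is G, A, M, I, C, B; they first meet at I.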